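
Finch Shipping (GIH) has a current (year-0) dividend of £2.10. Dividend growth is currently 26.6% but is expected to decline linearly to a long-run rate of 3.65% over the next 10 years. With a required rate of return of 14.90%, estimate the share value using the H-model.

£40.77

H-model: P₀ = D₀[(1+g_L) + H(g_S−g_L)]/(r−g_L), with H = 10/2 = 5.
P₀ = 2.10 × [(1+0.0365) + 5×(0.266−0.0365)] / (0.149−0.0365)
   = 2.10 × 2.1840 / 0.1125 = 40.7680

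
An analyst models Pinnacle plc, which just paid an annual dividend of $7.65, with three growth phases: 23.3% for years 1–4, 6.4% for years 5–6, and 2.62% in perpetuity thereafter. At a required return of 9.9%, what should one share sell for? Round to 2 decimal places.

Three-stage DDM. Project D₁…D_6; terminal Gordon value at t=6 with g = 0.0262; discount at r = 0.099.
D_1 = 9.4325
D_2 = 11.6302
D_3 = 14.3400
D_4 = 17.6813
D_5 = 18.8129
D_6 = 20.0169
TV_6 = 20.5414/(0.099−0.0262) = 282.1614
P₀ = Σ Dₜ/(1+r)ᵗ + TV_6/(1+r)^6 = 224.3756

$224.38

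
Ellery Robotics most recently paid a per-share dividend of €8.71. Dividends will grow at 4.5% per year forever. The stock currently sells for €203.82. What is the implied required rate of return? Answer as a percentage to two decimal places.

8.97%

Rearranging the constant-growth DDM: r = D₁/P₀ + g.
D₁ = 8.71 × (1 + 0.045) = 9.1020.
r = 9.1020 / 203.82 + 0.045 = 0.04466 + 0.045 = 0.08966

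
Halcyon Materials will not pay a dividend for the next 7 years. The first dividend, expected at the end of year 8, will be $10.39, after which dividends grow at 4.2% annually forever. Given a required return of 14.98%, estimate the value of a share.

$36.28

Deferred-dividend DDM. At t=7 the remaining stream is a growing perpetuity with first payment D_8 = 10.39.
V_7 = D_8/(r−g) = 10.39/(0.1498−0.042) = 96.3822
P₀ = V_7/(1+r)^7 = 96.3822/(1+0.1498)^7 = 36.2778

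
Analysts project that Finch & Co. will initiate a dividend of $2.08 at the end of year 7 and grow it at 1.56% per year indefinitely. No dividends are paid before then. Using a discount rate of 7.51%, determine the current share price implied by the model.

Deferred-dividend DDM. At t=6 the remaining stream is a growing perpetuity with first payment D_7 = 2.08.
V_6 = D_7/(r−g) = 2.08/(0.0751−0.0156) = 34.9580
P₀ = V_6/(1+r)^6 = 34.9580/(1+0.0751)^6 = 22.6388

$22.64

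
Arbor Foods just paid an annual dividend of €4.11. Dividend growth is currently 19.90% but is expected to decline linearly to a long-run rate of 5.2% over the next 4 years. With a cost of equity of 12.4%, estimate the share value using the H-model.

€76.83

H-model: P₀ = D₀[(1+g_L) + H(g_S−g_L)]/(r−g_L), with H = 4/2 = 2.
P₀ = 4.11 × [(1+0.052) + 2×(0.199−0.052)] / (0.124−0.052)
   = 4.11 × 1.3460 / 0.072 = 76.8342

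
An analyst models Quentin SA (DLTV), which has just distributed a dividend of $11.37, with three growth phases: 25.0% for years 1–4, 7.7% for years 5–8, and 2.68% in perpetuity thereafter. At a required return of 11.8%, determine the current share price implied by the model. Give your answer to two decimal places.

$297.65

Three-stage DDM. Project D₁…D_8; terminal Gordon value at t=8 with g = 0.0268; discount at r = 0.118.
D_1 = 14.2125
D_2 = 17.7656
D_3 = 22.2070
D_4 = 27.7588
D_5 = 29.8962
D_6 = 32.1982
D_7 = 34.6775
D_8 = 37.3477
TV_8 = 38.3486/(0.118−0.0268) = 420.4887
P₀ = Σ Dₜ/(1+r)ᵗ + TV_8/(1+r)^8 = 297.6490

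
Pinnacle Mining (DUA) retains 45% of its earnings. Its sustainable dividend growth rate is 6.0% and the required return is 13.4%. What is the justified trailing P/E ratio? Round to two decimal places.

7.88

Payout ratio b = 1 − 0.45 = 0.55.
Justified trailing P/E = b(1+g)/(r−g) = 0.55×(1+0.06)/(0.134−0.06) = 7.8784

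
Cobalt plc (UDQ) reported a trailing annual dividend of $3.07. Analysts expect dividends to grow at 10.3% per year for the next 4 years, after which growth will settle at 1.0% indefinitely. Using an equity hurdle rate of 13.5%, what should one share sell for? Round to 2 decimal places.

Two-stage DDM. Project D₁…D_4 at 0.103, terminal growth 0.01, discount at r = 0.135.
D_1 = 3.3862
D_2 = 3.7350
D_3 = 4.1197
D_4 = 4.5440
Terminal value at t=4: TV = D_5/(r−g) = 4.5895/(0.135−0.01) = 36.7157
P₀ = 3.3862/(1+0.135)^1 + 3.7350/(1+0.135)^2 + 4.1197/(1+0.135)^3 + 4.5440/(1+0.135)^4 + 36.7157/(1+0.135)^4 = 33.5627

$33.56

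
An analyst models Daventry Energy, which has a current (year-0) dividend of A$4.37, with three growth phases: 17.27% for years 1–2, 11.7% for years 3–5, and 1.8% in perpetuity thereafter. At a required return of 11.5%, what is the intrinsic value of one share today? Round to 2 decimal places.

A$74.99

Three-stage DDM. Project D₁…D_5; terminal Gordon value at t=5 with g = 0.018; discount at r = 0.115.
D_1 = 5.1247
D_2 = 6.0097
D_3 = 6.7129
D_4 = 7.4983
D_5 = 8.3756
TV_5 = 8.5263/(0.115−0.018) = 87.9004
P₀ = Σ Dₜ/(1+r)ᵗ + TV_5/(1+r)^5 = 74.9896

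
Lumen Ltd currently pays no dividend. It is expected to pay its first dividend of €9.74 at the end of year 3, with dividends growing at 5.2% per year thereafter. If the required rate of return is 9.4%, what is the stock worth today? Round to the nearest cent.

€193.76

Deferred-dividend DDM. At t=2 the remaining stream is a growing perpetuity with first payment D_3 = 9.74.
V_2 = D_3/(r−g) = 9.74/(0.094−0.052) = 231.9048
P₀ = V_2/(1+r)^2 = 231.9048/(1+0.094)^2 = 193.7649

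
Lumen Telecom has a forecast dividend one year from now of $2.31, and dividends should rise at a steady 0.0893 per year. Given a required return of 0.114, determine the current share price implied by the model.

Gordon growth model: P₀ = D₁/(r − g), with D₁ = 2.31 given directly.
P₀ = 2.3100 / (0.114 − 0.0893) = 2.3100 / 0.0247 = 93.5223

$93.52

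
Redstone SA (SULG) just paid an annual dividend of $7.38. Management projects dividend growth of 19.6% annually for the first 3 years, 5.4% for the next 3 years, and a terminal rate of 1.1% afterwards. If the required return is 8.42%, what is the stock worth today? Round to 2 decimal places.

$180.83

Three-stage DDM. Project D₁…D_6; terminal Gordon value at t=6 with g = 0.011; discount at r = 0.0842.
D_1 = 8.8265
D_2 = 10.5565
D_3 = 12.6255
D_4 = 13.3073
D_5 = 14.0259
D_6 = 14.7833
TV_6 = 14.9459/(0.0842−0.011) = 204.1793
P₀ = Σ Dₜ/(1+r)ᵗ + TV_6/(1+r)^6 = 180.8283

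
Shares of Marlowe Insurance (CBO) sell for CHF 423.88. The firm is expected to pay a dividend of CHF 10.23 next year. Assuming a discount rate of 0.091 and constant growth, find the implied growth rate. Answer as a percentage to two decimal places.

From P₀ = D₁/(r − g), the implied growth is g = r − D₁/P₀.
g = 0.091 − 10.23/423.88 = 0.091 − 0.02413 = 0.06687

6.69%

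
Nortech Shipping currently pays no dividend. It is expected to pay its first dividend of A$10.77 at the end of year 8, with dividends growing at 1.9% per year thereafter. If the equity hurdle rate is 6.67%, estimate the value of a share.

Deferred-dividend DDM. At t=7 the remaining stream is a growing perpetuity with first payment D_8 = 10.77.
V_7 = D_8/(r−g) = 10.77/(0.0667−0.019) = 225.7862
P₀ = V_7/(1+r)^7 = 225.7862/(1+0.0667)^7 = 143.6816

A$143.68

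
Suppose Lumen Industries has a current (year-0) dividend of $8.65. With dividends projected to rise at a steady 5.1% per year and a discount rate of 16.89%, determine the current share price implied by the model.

$77.11

Gordon growth model: P₀ = D₁/(r − g). D₁ = 8.65 × (1 + 0.051) = 9.0911.
P₀ = 9.0911 / (0.1689 − 0.051) = 9.0911 / 0.1179 = 77.1090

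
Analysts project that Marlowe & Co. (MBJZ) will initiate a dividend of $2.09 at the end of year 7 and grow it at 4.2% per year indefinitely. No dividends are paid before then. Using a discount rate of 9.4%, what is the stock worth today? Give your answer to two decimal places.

Deferred-dividend DDM. At t=6 the remaining stream is a growing perpetuity with first payment D_7 = 2.09.
V_6 = D_7/(r−g) = 2.09/(0.094−0.042) = 40.1923
P₀ = V_6/(1+r)^6 = 40.1923/(1+0.094)^6 = 23.4444

$23.44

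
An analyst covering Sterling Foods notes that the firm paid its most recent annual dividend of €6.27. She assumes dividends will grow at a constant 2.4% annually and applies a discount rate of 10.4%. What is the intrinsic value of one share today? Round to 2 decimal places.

€80.26

Gordon growth model: P₀ = D₁/(r − g). D₁ = 6.27 × (1 + 0.024) = 6.4205.
P₀ = 6.4205 / (0.104 − 0.024) = 6.4205 / 0.08 = 80.2560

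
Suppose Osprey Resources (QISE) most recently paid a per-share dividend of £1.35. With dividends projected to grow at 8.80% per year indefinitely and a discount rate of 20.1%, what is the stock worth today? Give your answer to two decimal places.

£13.00

Gordon growth model: P₀ = D₁/(r − g). D₁ = 1.35 × (1 + 0.088) = 1.4688.
P₀ = 1.4688 / (0.201 − 0.088) = 1.4688 / 0.113 = 12.9982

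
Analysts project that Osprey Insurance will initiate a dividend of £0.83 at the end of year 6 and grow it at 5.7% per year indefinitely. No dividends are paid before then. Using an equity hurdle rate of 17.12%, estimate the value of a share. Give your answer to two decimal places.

Deferred-dividend DDM. At t=5 the remaining stream is a growing perpetuity with first payment D_6 = 0.83.
V_5 = D_6/(r−g) = 0.83/(0.1712−0.057) = 7.2680
P₀ = V_5/(1+r)^5 = 7.2680/(1+0.1712)^5 = 3.2980

£3.30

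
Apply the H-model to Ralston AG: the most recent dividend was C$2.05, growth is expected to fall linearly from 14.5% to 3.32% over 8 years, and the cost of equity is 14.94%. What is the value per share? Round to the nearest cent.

C$26.12

H-model: P₀ = D₀[(1+g_L) + H(g_S−g_L)]/(r−g_L), with H = 8/2 = 4.
P₀ = 2.05 × [(1+0.0332) + 4×(0.145−0.0332)] / (0.1494−0.0332)
   = 2.05 × 1.4804 / 0.1162 = 26.1172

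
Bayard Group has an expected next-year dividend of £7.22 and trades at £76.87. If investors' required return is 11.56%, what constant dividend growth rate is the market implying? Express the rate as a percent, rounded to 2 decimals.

2.17%

From P₀ = D₁/(r − g), the implied growth is g = r − D₁/P₀.
g = 0.1156 − 7.22/76.87 = 0.1156 − 0.09392 = 0.02168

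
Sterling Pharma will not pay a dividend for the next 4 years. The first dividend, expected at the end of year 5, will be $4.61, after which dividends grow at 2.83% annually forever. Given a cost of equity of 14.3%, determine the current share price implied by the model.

Deferred-dividend DDM. At t=4 the remaining stream is a growing perpetuity with first payment D_5 = 4.61.
V_4 = D_5/(r−g) = 4.61/(0.143−0.0283) = 40.1918
P₀ = V_4/(1+r)^4 = 40.1918/(1+0.143)^4 = 23.5479

$23.55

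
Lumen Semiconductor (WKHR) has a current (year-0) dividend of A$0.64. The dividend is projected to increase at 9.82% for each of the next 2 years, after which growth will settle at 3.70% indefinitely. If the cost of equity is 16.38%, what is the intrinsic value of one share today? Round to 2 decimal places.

Two-stage DDM. Project D₁…D_2 at 0.0982, terminal growth 0.037, discount at r = 0.1638.
D_1 = 0.7028
D_2 = 0.7719
Terminal value at t=2: TV = D_3/(r−g) = 0.8004/(0.1638−0.037) = 6.3125
P₀ = 0.7028/(1+0.1638)^1 + 0.7719/(1+0.1638)^2 + 6.3125/(1+0.1638)^2 = 5.8344

A$5.83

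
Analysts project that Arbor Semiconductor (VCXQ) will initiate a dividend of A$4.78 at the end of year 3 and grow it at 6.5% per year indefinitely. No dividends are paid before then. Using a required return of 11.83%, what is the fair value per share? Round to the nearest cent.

Deferred-dividend DDM. At t=2 the remaining stream is a growing perpetuity with first payment D_3 = 4.78.
V_2 = D_3/(r−g) = 4.78/(0.1183−0.065) = 89.6811
P₀ = V_2/(1+r)^2 = 89.6811/(1+0.1183)^2 = 71.7107

A$71.71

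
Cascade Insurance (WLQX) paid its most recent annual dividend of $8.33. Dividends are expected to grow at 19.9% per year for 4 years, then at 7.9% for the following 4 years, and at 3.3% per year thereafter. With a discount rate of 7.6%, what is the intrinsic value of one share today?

$407.72

Three-stage DDM. Project D₁…D_8; terminal Gordon value at t=8 with g = 0.033; discount at r = 0.076.
D_1 = 9.9877
D_2 = 11.9752
D_3 = 14.3583
D_4 = 17.2156
D_5 = 18.5756
D_6 = 20.0431
D_7 = 21.6265
D_8 = 23.3350
TV_8 = 24.1050/(0.076−0.033) = 560.5823
P₀ = Σ Dₜ/(1+r)ᵗ + TV_8/(1+r)^8 = 407.7165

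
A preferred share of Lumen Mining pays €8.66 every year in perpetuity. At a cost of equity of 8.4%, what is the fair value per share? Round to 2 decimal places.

Zero-growth DDM (perpetuity): P₀ = D/r = 8.66 / 0.084 = 103.0952

€103.10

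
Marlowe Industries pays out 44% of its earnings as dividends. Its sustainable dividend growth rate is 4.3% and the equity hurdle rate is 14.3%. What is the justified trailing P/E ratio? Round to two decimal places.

Justified trailing P/E = b(1+g)/(r−g) = 0.44×(1+0.043)/(0.143−0.043) = 4.5892

4.59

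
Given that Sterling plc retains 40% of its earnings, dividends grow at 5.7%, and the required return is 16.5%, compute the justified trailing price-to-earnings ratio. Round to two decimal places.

Payout ratio b = 1 − 0.40 = 0.60.
Justified trailing P/E = b(1+g)/(r−g) = 0.60×(1+0.057)/(0.165−0.057) = 5.8722

5.87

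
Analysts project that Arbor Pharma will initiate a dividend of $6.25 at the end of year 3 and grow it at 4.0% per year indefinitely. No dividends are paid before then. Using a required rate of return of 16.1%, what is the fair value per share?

$38.32

Deferred-dividend DDM. At t=2 the remaining stream is a growing perpetuity with first payment D_3 = 6.25.
V_2 = D_3/(r−g) = 6.25/(0.161−0.04) = 51.6529
P₀ = V_2/(1+r)^2 = 51.6529/(1+0.161)^2 = 38.3204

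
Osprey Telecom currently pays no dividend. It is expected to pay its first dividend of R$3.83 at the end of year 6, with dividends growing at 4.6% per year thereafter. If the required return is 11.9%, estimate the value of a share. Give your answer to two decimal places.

Deferred-dividend DDM. At t=5 the remaining stream is a growing perpetuity with first payment D_6 = 3.83.
V_5 = D_6/(r−g) = 3.83/(0.119−0.046) = 52.4658
P₀ = V_5/(1+r)^5 = 52.4658/(1+0.119)^5 = 29.9037

R$29.90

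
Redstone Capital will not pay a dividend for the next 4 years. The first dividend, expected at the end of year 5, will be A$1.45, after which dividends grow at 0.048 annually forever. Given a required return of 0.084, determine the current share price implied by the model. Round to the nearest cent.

Deferred-dividend DDM. At t=4 the remaining stream is a growing perpetuity with first payment D_5 = 1.45.
V_4 = D_5/(r−g) = 1.45/(0.084−0.048) = 40.2778
P₀ = V_4/(1+r)^4 = 40.2778/(1+0.084)^4 = 29.1708

A$29.17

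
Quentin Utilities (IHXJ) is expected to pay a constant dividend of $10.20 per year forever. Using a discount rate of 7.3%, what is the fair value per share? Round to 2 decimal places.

$139.73

Zero-growth DDM (perpetuity): P₀ = D/r = 10.20 / 0.073 = 139.7260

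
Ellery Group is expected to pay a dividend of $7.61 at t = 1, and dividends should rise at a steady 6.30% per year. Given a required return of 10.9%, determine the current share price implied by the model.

$165.43

Gordon growth model: P₀ = D₁/(r − g), with D₁ = 7.61 given directly.
P₀ = 7.6100 / (0.109 − 0.063) = 7.6100 / 0.046 = 165.4348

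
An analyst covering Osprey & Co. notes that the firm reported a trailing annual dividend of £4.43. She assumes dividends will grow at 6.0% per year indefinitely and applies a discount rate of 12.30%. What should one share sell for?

£74.54

Gordon growth model: P₀ = D₁/(r − g). D₁ = 4.43 × (1 + 0.06) = 4.6958.
P₀ = 4.6958 / (0.123 − 0.06) = 4.6958 / 0.063 = 74.5365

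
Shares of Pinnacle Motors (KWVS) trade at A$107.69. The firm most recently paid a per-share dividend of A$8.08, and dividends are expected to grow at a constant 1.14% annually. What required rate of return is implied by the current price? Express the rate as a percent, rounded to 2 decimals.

8.73%

Rearranging the constant-growth DDM: r = D₁/P₀ + g.
D₁ = 8.08 × (1 + 0.0114) = 8.1721.
r = 8.1721 / 107.69 + 0.0114 = 0.07589 + 0.0114 = 0.08729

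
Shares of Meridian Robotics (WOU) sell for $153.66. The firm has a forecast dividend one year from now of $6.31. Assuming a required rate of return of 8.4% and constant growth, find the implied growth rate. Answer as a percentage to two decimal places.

From P₀ = D₁/(r − g), the implied growth is g = r − D₁/P₀.
g = 0.084 − 6.31/153.66 = 0.084 − 0.04106 = 0.04294

4.29%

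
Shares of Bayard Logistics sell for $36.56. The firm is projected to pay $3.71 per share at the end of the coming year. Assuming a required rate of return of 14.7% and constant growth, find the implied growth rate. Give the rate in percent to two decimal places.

From P₀ = D₁/(r − g), the implied growth is g = r − D₁/P₀.
g = 0.147 − 3.71/36.56 = 0.147 − 0.10148 = 0.04552

4.55%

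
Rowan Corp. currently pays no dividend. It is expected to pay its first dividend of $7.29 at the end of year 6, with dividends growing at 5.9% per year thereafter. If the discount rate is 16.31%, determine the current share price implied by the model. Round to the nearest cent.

$32.90

Deferred-dividend DDM. At t=5 the remaining stream is a growing perpetuity with first payment D_6 = 7.29.
V_5 = D_6/(r−g) = 7.29/(0.1631−0.059) = 70.0288
P₀ = V_5/(1+r)^5 = 70.0288/(1+0.1631)^5 = 32.8997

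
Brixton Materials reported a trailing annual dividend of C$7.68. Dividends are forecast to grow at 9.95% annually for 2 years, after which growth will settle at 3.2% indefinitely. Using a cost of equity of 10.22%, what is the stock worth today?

C$127.65

Two-stage DDM. Project D₁…D_2 at 0.0995, terminal growth 0.032, discount at r = 0.1022.
D_1 = 8.4442
D_2 = 9.2844
Terminal value at t=2: TV = D_3/(r−g) = 9.5815/(0.1022−0.032) = 136.4879
P₀ = 8.4442/(1+0.1022)^1 + 9.2844/(1+0.1022)^2 + 136.4879/(1+0.1022)^2 = 127.6537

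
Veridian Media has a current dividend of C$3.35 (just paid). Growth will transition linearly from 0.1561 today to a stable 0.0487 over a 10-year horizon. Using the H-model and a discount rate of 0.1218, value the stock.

H-model: P₀ = D₀[(1+g_L) + H(g_S−g_L)]/(r−g_L), with H = 10/2 = 5.
P₀ = 3.35 × [(1+0.0487) + 5×(0.1561−0.0487)] / (0.1218−0.0487)
   = 3.35 × 1.5857 / 0.0731 = 72.6689

C$72.67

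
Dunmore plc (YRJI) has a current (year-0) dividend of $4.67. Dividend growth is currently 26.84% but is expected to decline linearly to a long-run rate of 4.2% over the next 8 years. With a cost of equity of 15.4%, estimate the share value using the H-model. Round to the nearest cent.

$81.21

H-model: P₀ = D₀[(1+g_L) + H(g_S−g_L)]/(r−g_L), with H = 8/2 = 4.
P₀ = 4.67 × [(1+0.042) + 4×(0.2684−0.042)] / (0.154−0.042)
   = 4.67 × 1.9476 / 0.112 = 81.2080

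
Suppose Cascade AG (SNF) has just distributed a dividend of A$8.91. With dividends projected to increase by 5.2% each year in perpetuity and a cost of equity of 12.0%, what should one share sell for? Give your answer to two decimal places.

Gordon growth model: P₀ = D₁/(r − g). D₁ = 8.91 × (1 + 0.052) = 9.3733.
P₀ = 9.3733 / (0.12 − 0.052) = 9.3733 / 0.068 = 137.8429

A$137.84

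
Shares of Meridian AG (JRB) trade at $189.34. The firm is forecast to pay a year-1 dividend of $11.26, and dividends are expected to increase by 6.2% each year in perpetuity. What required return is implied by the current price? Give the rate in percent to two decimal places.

12.15%

Rearranging the constant-growth DDM: r = D₁/P₀ + g.
r = 11.2600 / 189.34 + 0.062 = 0.05947 + 0.062 = 0.12147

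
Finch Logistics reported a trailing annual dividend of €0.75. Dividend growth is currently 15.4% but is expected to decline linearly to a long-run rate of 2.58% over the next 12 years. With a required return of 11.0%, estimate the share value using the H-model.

€15.99

H-model: P₀ = D₀[(1+g_L) + H(g_S−g_L)]/(r−g_L), with H = 12/2 = 6.
P₀ = 0.75 × [(1+0.0258) + 6×(0.154−0.0258)] / (0.11−0.0258)
   = 0.75 × 1.7950 / 0.0842 = 15.9887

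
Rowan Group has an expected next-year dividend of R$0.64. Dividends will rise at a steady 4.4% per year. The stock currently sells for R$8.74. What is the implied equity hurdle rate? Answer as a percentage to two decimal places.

11.72%

Rearranging the constant-growth DDM: r = D₁/P₀ + g.
r = 0.6400 / 8.74 + 0.044 = 0.07323 + 0.044 = 0.11723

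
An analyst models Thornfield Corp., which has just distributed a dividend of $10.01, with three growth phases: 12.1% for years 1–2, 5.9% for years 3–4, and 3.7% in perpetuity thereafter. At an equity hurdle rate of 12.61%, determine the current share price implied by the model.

Three-stage DDM. Project D₁…D_4; terminal Gordon value at t=4 with g = 0.037; discount at r = 0.1261.
D_1 = 11.2212
D_2 = 12.5790
D_3 = 13.3211
D_4 = 14.1071
TV_4 = 14.6290/(0.1261−0.037) = 164.1868
P₀ = Σ Dₜ/(1+r)ᵗ + TV_4/(1+r)^4 = 140.0864

$140.09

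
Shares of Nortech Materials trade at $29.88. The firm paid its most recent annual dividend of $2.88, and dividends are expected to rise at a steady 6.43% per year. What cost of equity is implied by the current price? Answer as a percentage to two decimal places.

16.69%

Rearranging the constant-growth DDM: r = D₁/P₀ + g.
D₁ = 2.88 × (1 + 0.0643) = 3.0652.
r = 3.0652 / 29.88 + 0.0643 = 0.10258 + 0.0643 = 0.16688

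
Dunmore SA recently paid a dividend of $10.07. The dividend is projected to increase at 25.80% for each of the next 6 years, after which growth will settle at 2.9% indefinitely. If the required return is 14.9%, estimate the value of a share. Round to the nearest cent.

Two-stage DDM. Project D₁…D_6 at 0.258, terminal growth 0.029, discount at r = 0.149.
D_1 = 12.6681
D_2 = 15.9364
D_3 = 20.0480
D_4 = 25.2204
D_5 = 31.7273
D_6 = 39.9129
Terminal value at t=6: TV = D_7/(r−g) = 41.0704/(0.149−0.029) = 342.2531
P₀ = 12.6681/(1+0.149)^1 + 15.9364/(1+0.149)^2 + 20.0480/(1+0.149)^3 + 25.2204/(1+0.149)^4 + 31.7273/(1+0.149)^5 + 39.9129/(1+0.149)^6 + 342.2531/(1+0.149)^6 = 232.7114

$232.71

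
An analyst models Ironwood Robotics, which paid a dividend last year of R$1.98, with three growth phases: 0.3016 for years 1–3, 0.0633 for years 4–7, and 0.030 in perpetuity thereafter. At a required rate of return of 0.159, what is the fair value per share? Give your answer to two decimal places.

Three-stage DDM. Project D₁…D_7; terminal Gordon value at t=7 with g = 0.03; discount at r = 0.159.
D_1 = 2.5772
D_2 = 3.3544
D_3 = 4.3661
D_4 = 4.6425
D_5 = 4.9364
D_6 = 5.2489
D_7 = 5.5811
TV_7 = 5.7485/(0.159−0.03) = 44.5624
P₀ = Σ Dₜ/(1+r)ᵗ + TV_7/(1+r)^7 = 32.4738

R$32.47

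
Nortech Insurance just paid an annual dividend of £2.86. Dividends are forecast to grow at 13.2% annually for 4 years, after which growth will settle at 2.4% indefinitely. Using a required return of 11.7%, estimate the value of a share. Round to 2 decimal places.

£45.05

Two-stage DDM. Project D₁…D_4 at 0.132, terminal growth 0.024, discount at r = 0.117.
D_1 = 3.2375
D_2 = 3.6649
D_3 = 4.1486
D_4 = 4.6963
Terminal value at t=4: TV = D_5/(r−g) = 4.8090/(0.117−0.024) = 51.7093
P₀ = 3.2375/(1+0.117)^1 + 3.6649/(1+0.117)^2 + 4.1486/(1+0.117)^3 + 4.6963/(1+0.117)^4 + 51.7093/(1+0.117)^4 = 45.0459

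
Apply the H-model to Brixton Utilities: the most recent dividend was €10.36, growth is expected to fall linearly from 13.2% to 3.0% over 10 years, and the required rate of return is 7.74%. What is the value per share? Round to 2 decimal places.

H-model: P₀ = D₀[(1+g_L) + H(g_S−g_L)]/(r−g_L), with H = 10/2 = 5.
P₀ = 10.36 × [(1+0.03) + 5×(0.132−0.03)] / (0.0774−0.03)
   = 10.36 × 1.5400 / 0.0474 = 336.5907

€336.59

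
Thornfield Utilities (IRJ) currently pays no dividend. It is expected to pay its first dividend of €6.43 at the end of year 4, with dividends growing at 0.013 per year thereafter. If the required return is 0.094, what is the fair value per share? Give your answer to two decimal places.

€60.63

Deferred-dividend DDM. At t=3 the remaining stream is a growing perpetuity with first payment D_4 = 6.43.
V_3 = D_4/(r−g) = 6.43/(0.094−0.013) = 79.3827
P₀ = V_3/(1+r)^3 = 79.3827/(1+0.094)^3 = 60.6281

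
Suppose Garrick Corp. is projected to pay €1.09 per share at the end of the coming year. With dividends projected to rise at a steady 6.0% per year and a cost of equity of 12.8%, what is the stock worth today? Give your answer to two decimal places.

Gordon growth model: P₀ = D₁/(r − g), with D₁ = 1.09 given directly.
P₀ = 1.0900 / (0.128 − 0.06) = 1.0900 / 0.068 = 16.0294

€16.03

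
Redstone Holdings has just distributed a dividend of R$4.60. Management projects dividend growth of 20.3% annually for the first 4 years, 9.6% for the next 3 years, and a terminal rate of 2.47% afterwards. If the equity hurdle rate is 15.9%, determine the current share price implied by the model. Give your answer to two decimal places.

R$69.00

Three-stage DDM. Project D₁…D_7; terminal Gordon value at t=7 with g = 0.0247; discount at r = 0.159.
D_1 = 5.5338
D_2 = 6.6572
D_3 = 8.0086
D_4 = 9.6343
D_5 = 10.5592
D_6 = 11.5729
D_7 = 12.6839
TV_7 = 12.9972/(0.159−0.0247) = 96.7771
P₀ = Σ Dₜ/(1+r)ᵗ + TV_7/(1+r)^7 = 69.0027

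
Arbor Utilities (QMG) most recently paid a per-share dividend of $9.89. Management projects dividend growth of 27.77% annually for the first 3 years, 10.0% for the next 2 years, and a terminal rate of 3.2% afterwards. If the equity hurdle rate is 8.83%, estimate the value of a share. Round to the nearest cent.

$373.48

Three-stage DDM. Project D₁…D_5; terminal Gordon value at t=5 with g = 0.032; discount at r = 0.0883.
D_1 = 12.6365
D_2 = 16.1456
D_3 = 20.6292
D_4 = 22.6922
D_5 = 24.9614
TV_5 = 25.7601/(0.0883−0.032) = 457.5511
P₀ = Σ Dₜ/(1+r)ᵗ + TV_5/(1+r)^5 = 373.4808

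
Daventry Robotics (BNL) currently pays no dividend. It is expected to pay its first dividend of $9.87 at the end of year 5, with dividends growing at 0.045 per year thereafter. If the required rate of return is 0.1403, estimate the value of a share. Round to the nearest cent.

$61.26

Deferred-dividend DDM. At t=4 the remaining stream is a growing perpetuity with first payment D_5 = 9.87.
V_4 = D_5/(r−g) = 9.87/(0.1403−0.045) = 103.5677
P₀ = V_4/(1+r)^4 = 103.5677/(1+0.1403)^4 = 61.2559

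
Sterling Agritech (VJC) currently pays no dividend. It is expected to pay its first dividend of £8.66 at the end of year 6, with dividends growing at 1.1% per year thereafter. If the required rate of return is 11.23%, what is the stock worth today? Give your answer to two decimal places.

Deferred-dividend DDM. At t=5 the remaining stream is a growing perpetuity with first payment D_6 = 8.66.
V_5 = D_6/(r−g) = 8.66/(0.1123−0.011) = 85.4886
P₀ = V_5/(1+r)^5 = 85.4886/(1+0.1123)^5 = 50.2110

£50.21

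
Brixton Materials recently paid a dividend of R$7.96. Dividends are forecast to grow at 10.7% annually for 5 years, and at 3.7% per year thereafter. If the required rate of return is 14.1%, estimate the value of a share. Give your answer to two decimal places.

R$104.61

Two-stage DDM. Project D₁…D_5 at 0.107, terminal growth 0.037, discount at r = 0.141.
D_1 = 8.8117
D_2 = 9.7546
D_3 = 10.7983
D_4 = 11.9537
D_5 = 13.2328
Terminal value at t=5: TV = D_6/(r−g) = 13.7224/(0.141−0.037) = 131.9461
P₀ = 8.8117/(1+0.141)^1 + 9.7546/(1+0.141)^2 + 10.7983/(1+0.141)^3 + 11.9537/(1+0.141)^4 + 13.2328/(1+0.141)^5 + 131.9461/(1+0.141)^5 = 104.6092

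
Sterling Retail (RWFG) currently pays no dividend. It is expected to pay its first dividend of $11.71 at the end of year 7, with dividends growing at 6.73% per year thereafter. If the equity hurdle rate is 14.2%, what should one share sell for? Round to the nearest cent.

Deferred-dividend DDM. At t=6 the remaining stream is a growing perpetuity with first payment D_7 = 11.71.
V_6 = D_7/(r−g) = 11.71/(0.142−0.0673) = 156.7604
P₀ = V_6/(1+r)^6 = 156.7604/(1+0.142)^6 = 70.6707

$70.67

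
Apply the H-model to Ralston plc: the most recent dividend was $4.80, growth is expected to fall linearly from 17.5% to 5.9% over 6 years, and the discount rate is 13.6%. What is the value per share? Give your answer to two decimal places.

$87.71

H-model: P₀ = D₀[(1+g_L) + H(g_S−g_L)]/(r−g_L), with H = 6/2 = 3.
P₀ = 4.80 × [(1+0.059) + 3×(0.175−0.059)] / (0.136−0.059)
   = 4.80 × 1.4070 / 0.077 = 87.7091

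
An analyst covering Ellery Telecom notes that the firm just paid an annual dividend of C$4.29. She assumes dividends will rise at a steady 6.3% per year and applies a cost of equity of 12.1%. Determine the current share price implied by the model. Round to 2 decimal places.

C$78.63

Gordon growth model: P₀ = D₁/(r − g). D₁ = 4.29 × (1 + 0.063) = 4.5603.
P₀ = 4.5603 / (0.121 − 0.063) = 4.5603 / 0.058 = 78.6253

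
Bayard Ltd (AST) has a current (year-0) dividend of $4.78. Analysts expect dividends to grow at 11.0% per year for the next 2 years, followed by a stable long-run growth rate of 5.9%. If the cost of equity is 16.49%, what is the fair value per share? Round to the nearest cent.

$52.30

Two-stage DDM. Project D₁…D_2 at 0.11, terminal growth 0.059, discount at r = 0.1649.
D_1 = 5.3058
D_2 = 5.8894
Terminal value at t=2: TV = D_3/(r−g) = 6.2369/(0.1649−0.059) = 58.8944
P₀ = 5.3058/(1+0.1649)^1 + 5.8894/(1+0.1649)^2 + 58.8944/(1+0.1649)^2 = 52.2955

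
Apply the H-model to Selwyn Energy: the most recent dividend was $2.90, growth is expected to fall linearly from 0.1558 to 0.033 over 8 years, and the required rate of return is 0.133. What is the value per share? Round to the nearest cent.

H-model: P₀ = D₀[(1+g_L) + H(g_S−g_L)]/(r−g_L), with H = 8/2 = 4.
P₀ = 2.90 × [(1+0.033) + 4×(0.1558−0.033)] / (0.133−0.033)
   = 2.90 × 1.5242 / 0.1 = 44.2018

$44.20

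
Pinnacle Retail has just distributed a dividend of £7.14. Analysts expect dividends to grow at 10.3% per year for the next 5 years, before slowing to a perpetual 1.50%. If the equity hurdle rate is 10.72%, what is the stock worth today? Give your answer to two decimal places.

£112.42

Two-stage DDM. Project D₁…D_5 at 0.103, terminal growth 0.015, discount at r = 0.1072.
D_1 = 7.8754
D_2 = 8.6866
D_3 = 9.5813
D_4 = 10.5682
D_5 = 11.6567
Terminal value at t=5: TV = D_6/(r−g) = 11.8316/(0.1072−0.015) = 128.3249
P₀ = 7.8754/(1+0.1072)^1 + 8.6866/(1+0.1072)^2 + 9.5813/(1+0.1072)^3 + 10.5682/(1+0.1072)^4 + 11.6567/(1+0.1072)^5 + 128.3249/(1+0.1072)^5 = 112.4182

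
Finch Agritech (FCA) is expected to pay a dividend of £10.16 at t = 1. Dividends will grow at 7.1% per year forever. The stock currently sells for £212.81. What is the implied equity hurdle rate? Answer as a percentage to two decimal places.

Rearranging the constant-growth DDM: r = D₁/P₀ + g.
r = 10.1600 / 212.81 + 0.071 = 0.04774 + 0.071 = 0.11874

11.87%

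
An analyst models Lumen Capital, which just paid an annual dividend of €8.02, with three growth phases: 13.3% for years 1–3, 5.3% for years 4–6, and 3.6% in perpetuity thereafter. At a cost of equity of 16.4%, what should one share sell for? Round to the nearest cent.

€85.34

Three-stage DDM. Project D₁…D_6; terminal Gordon value at t=6 with g = 0.036; discount at r = 0.164.
D_1 = 9.0867
D_2 = 10.2952
D_3 = 11.6644
D_4 = 12.2827
D_5 = 12.9336
D_6 = 13.6191
TV_6 = 14.1094/(0.164−0.036) = 110.2298
P₀ = Σ Dₜ/(1+r)ᵗ + TV_6/(1+r)^6 = 85.3384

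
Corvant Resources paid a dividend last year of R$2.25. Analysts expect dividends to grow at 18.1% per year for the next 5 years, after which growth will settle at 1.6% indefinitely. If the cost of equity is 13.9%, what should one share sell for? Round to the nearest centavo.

Two-stage DDM. Project D₁…D_5 at 0.181, terminal growth 0.016, discount at r = 0.139.
D_1 = 2.6573
D_2 = 3.1382
D_3 = 3.7062
D_4 = 4.3771
D_5 = 5.1693
Terminal value at t=5: TV = D_6/(r−g) = 5.2520/(0.139−0.016) = 42.6993
P₀ = 2.6573/(1+0.139)^1 + 3.1382/(1+0.139)^2 + 3.7062/(1+0.139)^3 + 4.3771/(1+0.139)^4 + 5.1693/(1+0.139)^5 + 42.6993/(1+0.139)^5 = 34.8316

R$34.83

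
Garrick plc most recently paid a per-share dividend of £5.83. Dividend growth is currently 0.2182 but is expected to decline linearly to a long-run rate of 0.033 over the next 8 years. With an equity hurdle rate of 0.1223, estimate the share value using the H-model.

H-model: P₀ = D₀[(1+g_L) + H(g_S−g_L)]/(r−g_L), with H = 8/2 = 4.
P₀ = 5.83 × [(1+0.033) + 4×(0.2182−0.033)] / (0.1223−0.033)
   = 5.83 × 1.7738 / 0.0893 = 115.8035

£115.80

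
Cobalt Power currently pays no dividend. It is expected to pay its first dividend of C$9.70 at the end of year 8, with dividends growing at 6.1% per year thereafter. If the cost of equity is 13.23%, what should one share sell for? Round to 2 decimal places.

C$57.01

Deferred-dividend DDM. At t=7 the remaining stream is a growing perpetuity with first payment D_8 = 9.70.
V_7 = D_8/(r−g) = 9.70/(0.1323−0.061) = 136.0449
P₀ = V_7/(1+r)^7 = 136.0449/(1+0.1323)^7 = 57.0101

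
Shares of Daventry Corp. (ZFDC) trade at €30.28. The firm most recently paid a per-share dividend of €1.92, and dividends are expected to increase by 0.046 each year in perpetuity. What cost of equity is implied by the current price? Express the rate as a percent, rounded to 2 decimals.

Rearranging the constant-growth DDM: r = D₁/P₀ + g.
D₁ = 1.92 × (1 + 0.046) = 2.0083.
r = 2.0083 / 30.28 + 0.046 = 0.06632 + 0.046 = 0.11232

11.23%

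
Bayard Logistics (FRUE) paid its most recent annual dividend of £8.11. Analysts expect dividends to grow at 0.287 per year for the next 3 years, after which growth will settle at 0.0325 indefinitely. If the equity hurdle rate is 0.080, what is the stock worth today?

£333.22

Two-stage DDM. Project D₁…D_3 at 0.287, terminal growth 0.0325, discount at r = 0.08.
D_1 = 10.4376
D_2 = 13.4332
D_3 = 17.2885
Terminal value at t=3: TV = D_4/(r−g) = 17.8503/(0.08−0.0325) = 375.7967
P₀ = 10.4376/(1+0.08)^1 + 13.4332/(1+0.08)^2 + 17.2885/(1+0.08)^3 + 375.7967/(1+0.08)^3 = 333.2248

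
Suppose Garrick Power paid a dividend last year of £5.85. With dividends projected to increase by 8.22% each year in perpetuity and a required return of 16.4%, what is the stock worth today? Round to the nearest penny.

£77.39

Gordon growth model: P₀ = D₁/(r − g). D₁ = 5.85 × (1 + 0.0822) = 6.3309.
P₀ = 6.3309 / (0.164 − 0.0822) = 6.3309 / 0.0818 = 77.3945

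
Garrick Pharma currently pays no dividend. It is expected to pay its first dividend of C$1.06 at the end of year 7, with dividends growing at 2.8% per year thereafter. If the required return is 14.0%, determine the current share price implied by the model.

C$4.31

Deferred-dividend DDM. At t=6 the remaining stream is a growing perpetuity with first payment D_7 = 1.06.
V_6 = D_7/(r−g) = 1.06/(0.14−0.028) = 9.4643
P₀ = V_6/(1+r)^6 = 9.4643/(1+0.14)^6 = 4.3118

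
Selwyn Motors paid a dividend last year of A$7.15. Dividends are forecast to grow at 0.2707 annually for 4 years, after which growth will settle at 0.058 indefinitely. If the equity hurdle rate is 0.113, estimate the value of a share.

Two-stage DDM. Project D₁…D_4 at 0.2707, terminal growth 0.058, discount at r = 0.113.
D_1 = 9.0855
D_2 = 11.5450
D_3 = 14.6702
D_4 = 18.6414
Terminal value at t=4: TV = D_5/(r−g) = 19.7226/(0.113−0.058) = 358.5924
P₀ = 9.0855/(1+0.113)^1 + 11.5450/(1+0.113)^2 + 14.6702/(1+0.113)^3 + 18.6414/(1+0.113)^4 + 358.5924/(1+0.113)^4 = 273.9502

A$273.95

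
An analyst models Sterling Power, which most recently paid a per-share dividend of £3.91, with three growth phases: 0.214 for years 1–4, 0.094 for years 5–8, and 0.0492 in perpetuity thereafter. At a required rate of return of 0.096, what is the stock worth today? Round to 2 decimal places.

£174.76

Three-stage DDM. Project D₁…D_8; terminal Gordon value at t=8 with g = 0.0492; discount at r = 0.096.
D_1 = 4.7467
D_2 = 5.7625
D_3 = 6.9957
D_4 = 8.4928
D_5 = 9.2911
D_6 = 10.1645
D_7 = 11.1200
D_8 = 12.1652
TV_8 = 12.7638/(0.096−0.0492) = 272.7302
P₀ = Σ Dₜ/(1+r)ᵗ + TV_8/(1+r)^8 = 174.7572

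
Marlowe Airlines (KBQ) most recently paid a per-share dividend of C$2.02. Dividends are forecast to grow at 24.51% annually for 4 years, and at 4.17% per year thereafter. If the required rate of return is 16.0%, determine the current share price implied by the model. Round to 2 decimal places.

C$33.28

Two-stage DDM. Project D₁…D_4 at 0.2451, terminal growth 0.0417, discount at r = 0.16.
D_1 = 2.5151
D_2 = 3.1316
D_3 = 3.8991
D_4 = 4.8548
Terminal value at t=4: TV = D_5/(r−g) = 5.0572/(0.16−0.0417) = 42.7490
P₀ = 2.5151/(1+0.16)^1 + 3.1316/(1+0.16)^2 + 3.8991/(1+0.16)^3 + 4.8548/(1+0.16)^4 + 42.7490/(1+0.16)^4 = 33.2846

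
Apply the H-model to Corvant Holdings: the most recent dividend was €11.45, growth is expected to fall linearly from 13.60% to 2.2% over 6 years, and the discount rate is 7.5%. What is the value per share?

€294.68

H-model: P₀ = D₀[(1+g_L) + H(g_S−g_L)]/(r−g_L), with H = 6/2 = 3.
P₀ = 11.45 × [(1+0.022) + 3×(0.136−0.022)] / (0.075−0.022)
   = 11.45 × 1.3640 / 0.053 = 294.6755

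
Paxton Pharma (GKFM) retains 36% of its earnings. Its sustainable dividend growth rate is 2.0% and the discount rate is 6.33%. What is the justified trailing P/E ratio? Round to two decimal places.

15.08

Payout ratio b = 1 − 0.36 = 0.64.
Justified trailing P/E = b(1+g)/(r−g) = 0.64×(1+0.02)/(0.0633−0.02) = 15.0762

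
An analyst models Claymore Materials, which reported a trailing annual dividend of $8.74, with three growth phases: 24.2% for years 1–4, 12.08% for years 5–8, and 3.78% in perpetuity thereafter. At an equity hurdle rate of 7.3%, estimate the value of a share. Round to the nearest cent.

$671.79

Three-stage DDM. Project D₁…D_8; terminal Gordon value at t=8 with g = 0.0378; discount at r = 0.073.
D_1 = 10.8551
D_2 = 13.4820
D_3 = 16.7447
D_4 = 20.7969
D_5 = 23.3091
D_6 = 26.1249
D_7 = 29.2807
D_8 = 32.8179
TV_8 = 34.0584/(0.073−0.0378) = 967.5676
P₀ = Σ Dₜ/(1+r)ᵗ + TV_8/(1+r)^8 = 671.7940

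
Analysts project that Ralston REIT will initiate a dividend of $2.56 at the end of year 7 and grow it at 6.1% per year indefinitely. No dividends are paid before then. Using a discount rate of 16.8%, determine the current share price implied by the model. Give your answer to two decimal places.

$9.42

Deferred-dividend DDM. At t=6 the remaining stream is a growing perpetuity with first payment D_7 = 2.56.
V_6 = D_7/(r−g) = 2.56/(0.168−0.061) = 23.9252
P₀ = V_6/(1+r)^6 = 23.9252/(1+0.168)^6 = 9.4232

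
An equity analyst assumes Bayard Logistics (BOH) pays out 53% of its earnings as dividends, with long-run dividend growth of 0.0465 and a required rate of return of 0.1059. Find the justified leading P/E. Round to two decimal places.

8.92

Justified leading P/E = b/(r−g) = 0.53/(0.1059−0.0465) = 8.9226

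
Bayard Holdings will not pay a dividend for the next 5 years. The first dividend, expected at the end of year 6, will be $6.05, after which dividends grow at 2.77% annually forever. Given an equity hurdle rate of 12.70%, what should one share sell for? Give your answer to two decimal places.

$33.51

Deferred-dividend DDM. At t=5 the remaining stream is a growing perpetuity with first payment D_6 = 6.05.
V_5 = D_6/(r−g) = 6.05/(0.127−0.0277) = 60.9265
P₀ = V_5/(1+r)^5 = 60.9265/(1+0.127)^5 = 33.5109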